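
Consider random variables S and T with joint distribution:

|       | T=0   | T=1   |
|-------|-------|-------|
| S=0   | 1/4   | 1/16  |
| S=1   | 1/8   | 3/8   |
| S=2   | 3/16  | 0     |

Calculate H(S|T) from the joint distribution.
Marginal P(T) (column sums):
  P(T=0) = 1/4 + 1/8 + 3/16 = 9/16
  P(T=1) = 1/16 + 3/8 + 0 = 7/16

H(S|T) = -Σ P(S,T)·log₂ P(S|T), where P(S|T) = P(S,T) / P(T)
  (cells with P(S,T) = 0 contribute 0)
  (S=0,T=0): P(S|T) = (1/4)/(9/16) = 4/9;  -(1/4)·log₂(4/9) = 0.2925
  (S=0,T=1): P(S|T) = (1/16)/(7/16) = 1/7;  -(1/16)·log₂(1/7) = 0.1755
  (S=1,T=0): P(S|T) = (1/8)/(9/16) = 2/9;  -(1/8)·log₂(2/9) = 0.2712
  (S=1,T=1): P(S|T) = (3/8)/(7/16) = 6/7;  -(3/8)·log₂(6/7) = 0.0834
  (S=2,T=0): P(S|T) = (3/16)/(9/16) = 1/3;  -(3/16)·log₂(1/3) = 0.2972
H(S|T) = 0.2925 + 0.1755 + 0.2712 + 0.0834 + 0.2972
  = 1.1198 bits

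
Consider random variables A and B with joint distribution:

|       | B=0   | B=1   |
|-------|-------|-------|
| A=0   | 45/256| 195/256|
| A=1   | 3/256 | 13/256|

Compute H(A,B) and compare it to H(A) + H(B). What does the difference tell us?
Marginal P(A) (row sums):
  P(A=0) = 45/256 + 195/256 = 15/16
  P(A=1) = 3/256 + 13/256 = 1/16
Marginal P(B) (column sums):
  P(B=0) = 45/256 + 3/256 = 3/16
  P(B=1) = 195/256 + 13/256 = 13/16

H(A,B) = -[(45/256)·log₂(45/256) + (195/256)·log₂(195/256) + (3/256)·log₂(3/256) + (13/256)·log₂(13/256)]
  = 0.4409 + 0.2991 + 0.0752 + 0.2183
  = 1.0335 bits
H(A) = -[(15/16)·log₂(15/16) + (1/16)·log₂(1/16)]
  = 0.0873 + 0.2500
  = 0.3373 bits
H(B) = -[(3/16)·log₂(3/16) + (13/16)·log₂(13/16)]
  = 0.4528 + 0.2434
  = 0.6962 bits

H(A) + H(B) = 0.3373 + 0.6962 = 1.0335 bits
Difference: H(A) + H(B) - H(A,B) = 1.0335 - 1.0335 = 0.0000 bits = I(A;B)

The difference is the mutual information; it is 0 here, so A and B are independent (the joint entropy equals the sum of the marginal entropies).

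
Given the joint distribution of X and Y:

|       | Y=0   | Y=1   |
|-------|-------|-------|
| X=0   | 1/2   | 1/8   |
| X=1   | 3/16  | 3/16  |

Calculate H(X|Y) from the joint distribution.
Marginal P(Y) (column sums):
  P(Y=0) = 1/2 + 3/16 = 11/16
  P(Y=1) = 1/8 + 3/16 = 5/16

H(X|Y) = -Σ P(X,Y)·log₂ P(X|Y), where P(X|Y) = P(X,Y) / P(Y)
  (X=0,Y=0): P(X|Y) = (1/2)/(11/16) = 8/11;  -(1/2)·log₂(8/11) = 0.2297
  (X=0,Y=1): P(X|Y) = (1/8)/(5/16) = 2/5;  -(1/8)·log₂(2/5) = 0.1652
  (X=1,Y=0): P(X|Y) = (3/16)/(11/16) = 3/11;  -(3/16)·log₂(3/11) = 0.3515
  (X=1,Y=1): P(X|Y) = (3/16)/(5/16) = 3/5;  -(3/16)·log₂(3/5) = 0.1382
H(X|Y) = 0.2297 + 0.1652 + 0.3515 + 0.1382
  = 0.8846 bits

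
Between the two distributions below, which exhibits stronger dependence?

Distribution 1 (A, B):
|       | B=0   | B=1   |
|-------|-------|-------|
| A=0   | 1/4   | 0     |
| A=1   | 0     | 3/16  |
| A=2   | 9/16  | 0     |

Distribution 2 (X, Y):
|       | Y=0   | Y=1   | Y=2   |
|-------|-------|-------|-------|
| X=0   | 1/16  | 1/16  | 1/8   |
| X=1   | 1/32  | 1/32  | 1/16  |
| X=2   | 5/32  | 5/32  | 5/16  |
Distribution 1 (A, B):
Marginal P(A) (row sums):
  P(A=0) = 1/4 + 0 = 1/4
  P(A=1) = 0 + 3/16 = 3/16
  P(A=2) = 9/16 + 0 = 9/16
Marginal P(B) (column sums):
  P(B=0) = 1/4 + 0 + 9/16 = 13/16
  P(B=1) = 0 + 3/16 + 0 = 3/16

H(A) = -[(1/4)·log₂(1/4) + (3/16)·log₂(3/16) + (9/16)·log₂(9/16)]
  = 0.5000 + 0.4528 + 0.4669
  = 1.4197 bits
H(B) = -[(13/16)·log₂(13/16) + (3/16)·log₂(3/16)]
  = 0.2434 + 0.4528
  = 0.6962 bits
H(A,B) = -[(1/4)·log₂(1/4) + (3/16)·log₂(3/16) + (9/16)·log₂(9/16)]
  = 0.5000 + 0.4528 + 0.4669
  = 1.4197 bits

I(A;B) = H(A) + H(B) - H(A,B)
  = 1.4197 + 0.6962 - 1.4197
  = 0.6962 bits

Distribution 2 (X, Y):
Marginal P(X) (row sums):
  P(X=0) = 1/16 + 1/16 + 1/8 = 1/4
  P(X=1) = 1/32 + 1/32 + 1/16 = 1/8
  P(X=2) = 5/32 + 5/32 + 5/16 = 5/8
Marginal P(Y) (column sums):
  P(Y=0) = 1/16 + 1/32 + 5/32 = 1/4
  P(Y=1) = 1/16 + 1/32 + 5/32 = 1/4
  P(Y=2) = 1/8 + 1/16 + 5/16 = 1/2

H(X) = -[(1/4)·log₂(1/4) + (1/8)·log₂(1/8) + (5/8)·log₂(5/8)]
  = 0.5000 + 0.3750 + 0.4238
  = 1.2988 bits
H(Y) = -[(1/4)·log₂(1/4) + (1/4)·log₂(1/4) + (1/2)·log₂(1/2)]
  = 0.5000 + 0.5000 + 0.5000
  = 1.5000 bits
H(X,Y) = -[(1/16)·log₂(1/16) + (1/16)·log₂(1/16) + (1/8)·log₂(1/8) + (1/32)·log₂(1/32) + (1/32)·log₂(1/32) + (1/16)·log₂(1/16) + (5/32)·log₂(5/32) + (5/32)·log₂(5/32) + (5/16)·log₂(5/16)]
  = 0.2500 + 0.2500 + 0.3750 + 0.1563 + 0.1563 + 0.2500 + 0.4184 + 0.4184 + 0.5244
  = 2.7988 bits

I(X;Y) = H(X) + H(Y) - H(X,Y)
  = 1.2988 + 1.5000 - 2.7988
  = 0.0000 bits

I(A;B) = 0.6962 bits > I(X;Y) = 0.0000 bits, so (A, B) has the higher mutual information (stronger dependence).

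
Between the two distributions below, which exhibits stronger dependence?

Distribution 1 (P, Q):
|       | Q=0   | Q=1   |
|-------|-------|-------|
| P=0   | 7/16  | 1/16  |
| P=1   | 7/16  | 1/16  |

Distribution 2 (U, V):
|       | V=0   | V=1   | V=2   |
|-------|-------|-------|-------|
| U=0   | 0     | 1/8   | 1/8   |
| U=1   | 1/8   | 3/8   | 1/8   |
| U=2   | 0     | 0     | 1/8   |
Distribution 1 (P, Q):
Marginal P(P) (row sums):
  P(P=0) = 7/16 + 1/16 = 1/2
  P(P=1) = 7/16 + 1/16 = 1/2
Marginal P(Q) (column sums):
  P(Q=0) = 7/16 + 7/16 = 7/8
  P(Q=1) = 1/16 + 1/16 = 1/8

H(P) = -[(1/2)·log₂(1/2) + (1/2)·log₂(1/2)]
  = 0.5000 + 0.5000
  = 1.0000 bits
H(Q) = -[(7/8)·log₂(7/8) + (1/8)·log₂(1/8)]
  = 0.1686 + 0.3750
  = 0.5436 bits
H(P,Q) = -[(7/16)·log₂(7/16) + (1/16)·log₂(1/16) + (7/16)·log₂(7/16) + (1/16)·log₂(1/16)]
  = 0.5218 + 0.2500 + 0.5218 + 0.2500
  = 1.5436 bits

I(P;Q) = H(P) + H(Q) - H(P,Q)
  = 1.0000 + 0.5436 - 1.5436
  = 0.0000 bits

Distribution 2 (U, V):
Marginal P(U) (row sums):
  P(U=0) = 0 + 1/8 + 1/8 = 1/4
  P(U=1) = 1/8 + 3/8 + 1/8 = 5/8
  P(U=2) = 0 + 0 + 1/8 = 1/8
Marginal P(V) (column sums):
  P(V=0) = 0 + 1/8 + 0 = 1/8
  P(V=1) = 1/8 + 3/8 + 0 = 1/2
  P(V=2) = 1/8 + 1/8 + 1/8 = 3/8

H(U) = -[(1/4)·log₂(1/4) + (5/8)·log₂(5/8) + (1/8)·log₂(1/8)]
  = 0.5000 + 0.4238 + 0.3750
  = 1.2988 bits
H(V) = -[(1/8)·log₂(1/8) + (1/2)·log₂(1/2) + (3/8)·log₂(3/8)]
  = 0.3750 + 0.5000 + 0.5306
  = 1.4056 bits
H(U,V) = -[(1/8)·log₂(1/8) + (1/8)·log₂(1/8) + (1/8)·log₂(1/8) + (3/8)·log₂(3/8) + (1/8)·log₂(1/8) + (1/8)·log₂(1/8)]
  = 0.3750 + 0.3750 + 0.3750 + 0.5306 + 0.3750 + 0.3750
  = 2.4056 bits

I(U;V) = H(U) + H(V) - H(U,V)
  = 1.2988 + 1.4056 - 2.4056
  = 0.2988 bits

I(U;V) = 0.2988 bits > I(P;Q) = 0.0000 bits, so (U, V) has the higher mutual information (stronger dependence).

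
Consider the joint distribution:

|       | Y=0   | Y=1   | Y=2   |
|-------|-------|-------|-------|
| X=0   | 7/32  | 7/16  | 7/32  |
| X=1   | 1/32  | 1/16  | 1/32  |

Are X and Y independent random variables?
Marginal P(X) (row sums):
  P(X=0) = 7/32 + 7/16 + 7/32 = 7/8
  P(X=1) = 1/32 + 1/16 + 1/32 = 1/8
Marginal P(Y) (column sums):
  P(Y=0) = 7/32 + 1/32 = 1/4
  P(Y=1) = 7/16 + 1/16 = 1/2
  P(Y=2) = 7/32 + 1/32 = 1/4

X and Y are independent iff P(X=i,Y=j) = P(X=i)·P(Y=j) for every cell.
  P(X=0)·P(Y=0) = 7/8 × 1/4 = 7/32 = P(X=0,Y=0) ✓
  P(X=0)·P(Y=1) = 7/8 × 1/2 = 7/16 = P(X=0,Y=1) ✓
  P(X=0)·P(Y=2) = 7/8 × 1/4 = 7/32 = P(X=0,Y=2) ✓
  P(X=1)·P(Y=0) = 1/8 × 1/4 = 1/32 = P(X=1,Y=0) ✓
  P(X=1)·P(Y=1) = 1/8 × 1/2 = 1/16 = P(X=1,Y=1) ✓
  P(X=1)·P(Y=2) = 1/8 × 1/4 = 1/32 = P(X=1,Y=2) ✓

Yes, X and Y are independent: every cell factors, so I(X;Y) = 0 bits.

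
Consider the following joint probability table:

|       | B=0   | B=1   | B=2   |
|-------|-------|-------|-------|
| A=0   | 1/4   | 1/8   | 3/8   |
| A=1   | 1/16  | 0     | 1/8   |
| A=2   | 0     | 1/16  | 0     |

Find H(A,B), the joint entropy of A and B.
H(A,B) = -Σ P(A,B) log₂ P(A,B), summed over the non-zero cells:
H(A,B) = -[(1/4)·log₂(1/4) + (1/8)·log₂(1/8) + (3/8)·log₂(3/8) + (1/16)·log₂(1/16) + (1/8)·log₂(1/8) + (1/16)·log₂(1/16)]
  = 0.5000 + 0.3750 + 0.5306 + 0.2500 + 0.3750 + 0.2500
  = 2.2806 bits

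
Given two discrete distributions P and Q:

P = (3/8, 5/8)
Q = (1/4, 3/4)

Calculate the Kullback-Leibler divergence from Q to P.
D(P||Q) = Σ P(i) log₂(P(i)/Q(i))
  i=0: (3/8) × log₂((3/8)/(1/4)) = (3/8) × log₂(3/2) = 0.2194
  i=1: (5/8) × log₂((5/8)/(3/4)) = (5/8) × log₂(5/6) = -0.1644
D(P||Q) = 0.2194 - 0.1644
  = 0.0550 bits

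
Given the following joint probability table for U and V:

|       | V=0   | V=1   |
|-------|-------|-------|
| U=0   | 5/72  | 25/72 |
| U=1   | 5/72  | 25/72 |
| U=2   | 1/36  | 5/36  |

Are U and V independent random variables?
Marginal P(U) (row sums):
  P(U=0) = 5/72 + 25/72 = 5/12
  P(U=1) = 5/72 + 25/72 = 5/12
  P(U=2) = 1/36 + 5/36 = 1/6
Marginal P(V) (column sums):
  P(V=0) = 5/72 + 5/72 + 1/36 = 1/6
  P(V=1) = 25/72 + 25/72 + 5/36 = 5/6

U and V are independent iff P(U=i,V=j) = P(U=i)·P(V=j) for every cell.
  P(U=0)·P(V=0) = 5/12 × 1/6 = 5/72 = P(U=0,V=0) ✓
  P(U=0)·P(V=1) = 5/12 × 5/6 = 25/72 = P(U=0,V=1) ✓
  P(U=1)·P(V=0) = 5/12 × 1/6 = 5/72 = P(U=1,V=0) ✓
  P(U=1)·P(V=1) = 5/12 × 5/6 = 25/72 = P(U=1,V=1) ✓
  P(U=2)·P(V=0) = 1/6 × 1/6 = 1/36 = P(U=2,V=0) ✓
  P(U=2)·P(V=1) = 1/6 × 5/6 = 5/36 = P(U=2,V=1) ✓

Yes, U and V are independent: every cell factors, so I(U;V) = 0 bits.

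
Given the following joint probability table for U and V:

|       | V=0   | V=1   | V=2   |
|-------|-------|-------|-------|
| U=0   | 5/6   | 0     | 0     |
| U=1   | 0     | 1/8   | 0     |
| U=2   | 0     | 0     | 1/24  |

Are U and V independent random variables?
Marginal P(U) (row sums):
  P(U=0) = 5/6 + 0 + 0 = 5/6
  P(U=1) = 0 + 1/8 + 0 = 1/8
  P(U=2) = 0 + 0 + 1/24 = 1/24
Marginal P(V) (column sums):
  P(V=0) = 5/6 + 0 + 0 = 5/6
  P(V=1) = 0 + 1/8 + 0 = 1/8
  P(V=2) = 0 + 0 + 1/24 = 1/24

U and V are independent iff P(U=i,V=j) = P(U=i)·P(V=j) for every cell.
  P(U=0)·P(V=0) = 5/6 × 5/6 = 25/36, but P(U=0,V=0) = 5/6 ✗

No, U and V are not independent. Quantitatively, I(U;V) > 0:

H(U) = -[(5/6)·log₂(5/6) + (1/8)·log₂(1/8) + (1/24)·log₂(1/24)]
  = 0.2192 + 0.3750 + 0.1910
  = 0.7852 bits
H(V) = -[(5/6)·log₂(5/6) + (1/8)·log₂(1/8) + (1/24)·log₂(1/24)]
  = 0.2192 + 0.3750 + 0.1910
  = 0.7852 bits
H(U,V) = -[(5/6)·log₂(5/6) + (1/8)·log₂(1/8) + (1/24)·log₂(1/24)]
  = 0.2192 + 0.3750 + 0.1910
  = 0.7852 bits
I(U;V) = H(U) + H(V) - H(U,V) = 0.7852 + 0.7852 - 0.7852 = 0.7852 bits > 0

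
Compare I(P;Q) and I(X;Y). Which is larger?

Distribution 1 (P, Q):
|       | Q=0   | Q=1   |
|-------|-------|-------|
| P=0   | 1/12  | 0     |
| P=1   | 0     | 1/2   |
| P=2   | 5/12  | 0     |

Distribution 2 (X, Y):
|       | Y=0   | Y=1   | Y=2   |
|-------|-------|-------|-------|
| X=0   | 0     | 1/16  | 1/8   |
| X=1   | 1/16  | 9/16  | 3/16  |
Distribution 1 (P, Q):
Marginal P(P) (row sums):
  P(P=0) = 1/12 + 0 = 1/12
  P(P=1) = 0 + 1/2 = 1/2
  P(P=2) = 5/12 + 0 = 5/12
Marginal P(Q) (column sums):
  P(Q=0) = 1/12 + 0 + 5/12 = 1/2
  P(Q=1) = 0 + 1/2 + 0 = 1/2

H(P) = -[(1/12)·log₂(1/12) + (1/2)·log₂(1/2) + (5/12)·log₂(5/12)]
  = 0.2987 + 0.5000 + 0.5263
  = 1.3250 bits
H(Q) = -[(1/2)·log₂(1/2) + (1/2)·log₂(1/2)]
  = 0.5000 + 0.5000
  = 1.0000 bits
H(P,Q) = -[(1/12)·log₂(1/12) + (1/2)·log₂(1/2) + (5/12)·log₂(5/12)]
  = 0.2987 + 0.5000 + 0.5263
  = 1.3250 bits

I(P;Q) = H(P) + H(Q) - H(P,Q)
  = 1.3250 + 1.0000 - 1.3250
  = 1.0000 bits

Distribution 2 (X, Y):
Marginal P(X) (row sums):
  P(X=0) = 0 + 1/16 + 1/8 = 3/16
  P(X=1) = 1/16 + 9/16 + 3/16 = 13/16
Marginal P(Y) (column sums):
  P(Y=0) = 0 + 1/16 = 1/16
  P(Y=1) = 1/16 + 9/16 = 5/8
  P(Y=2) = 1/8 + 3/16 = 5/16

H(X) = -[(3/16)·log₂(3/16) + (13/16)·log₂(13/16)]
  = 0.4528 + 0.2434
  = 0.6962 bits
H(Y) = -[(1/16)·log₂(1/16) + (5/8)·log₂(5/8) + (5/16)·log₂(5/16)]
  = 0.2500 + 0.4238 + 0.5244
  = 1.1982 bits
H(X,Y) = -[(1/16)·log₂(1/16) + (1/8)·log₂(1/8) + (1/16)·log₂(1/16) + (9/16)·log₂(9/16) + (3/16)·log₂(3/16)]
  = 0.2500 + 0.3750 + 0.2500 + 0.4669 + 0.4528
  = 1.7947 bits

I(X;Y) = H(X) + H(Y) - H(X,Y)
  = 0.6962 + 1.1982 - 1.7947
  = 0.0997 bits

I(P;Q) = 1.0000 bits > I(X;Y) = 0.0997 bits, so (P, Q) has the higher mutual information (stronger dependence).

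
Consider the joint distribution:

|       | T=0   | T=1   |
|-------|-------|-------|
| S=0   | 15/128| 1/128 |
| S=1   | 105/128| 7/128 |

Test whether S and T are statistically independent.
Marginal P(S) (row sums):
  P(S=0) = 15/128 + 1/128 = 1/8
  P(S=1) = 105/128 + 7/128 = 7/8
Marginal P(T) (column sums):
  P(T=0) = 15/128 + 105/128 = 15/16
  P(T=1) = 1/128 + 7/128 = 1/16

S and T are independent iff P(S=i,T=j) = P(S=i)·P(T=j) for every cell.
  P(S=0)·P(T=0) = 1/8 × 15/16 = 15/128 = P(S=0,T=0) ✓
  P(S=0)·P(T=1) = 1/8 × 1/16 = 1/128 = P(S=0,T=1) ✓
  P(S=1)·P(T=0) = 7/8 × 15/16 = 105/128 = P(S=1,T=0) ✓
  P(S=1)·P(T=1) = 7/8 × 1/16 = 7/128 = P(S=1,T=1) ✓

Yes, S and T are independent: every cell factors, so I(S;T) = 0 bits.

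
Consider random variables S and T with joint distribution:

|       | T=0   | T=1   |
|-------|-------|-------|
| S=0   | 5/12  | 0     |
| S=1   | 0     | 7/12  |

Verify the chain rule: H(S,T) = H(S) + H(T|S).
Left side:
H(S,T) = -[(5/12)·log₂(5/12) + (7/12)·log₂(7/12)]
  = 0.5263 + 0.4536
  = 0.9799 bits

Right side:
Marginal P(S) (row sums):
  P(S=0) = 5/12 + 0 = 5/12
  P(S=1) = 0 + 7/12 = 7/12
H(S) = -[(5/12)·log₂(5/12) + (7/12)·log₂(7/12)]
  = 0.5263 + 0.4536
  = 0.9799 bits
H(T|S) = -Σ P(S,T)·log₂ P(T|S), where P(T|S) = P(S,T) / P(S)
  (cells with P(S,T) = 0 contribute 0)
  (S=0,T=0): P(T|S) = (5/12)/(5/12) = 1;  -(5/12)·log₂(1) = 0.0000
  (S=1,T=1): P(T|S) = (7/12)/(7/12) = 1;  -(7/12)·log₂(1) = 0.0000
H(T|S) = 0.0000 + 0.0000
  = 0.0000 bits
H(S) + H(T|S) = 0.9799 + 0.0000 = 0.9799 bits

Both sides equal 0.9799 bits, so the chain rule holds ✓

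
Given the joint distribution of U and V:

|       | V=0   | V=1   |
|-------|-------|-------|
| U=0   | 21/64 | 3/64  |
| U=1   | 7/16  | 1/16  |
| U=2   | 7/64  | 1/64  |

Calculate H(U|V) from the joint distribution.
Marginal P(V) (column sums):
  P(V=0) = 21/64 + 7/16 + 7/64 = 7/8
  P(V=1) = 3/64 + 1/16 + 1/64 = 1/8

H(U|V) = -Σ P(U,V)·log₂ P(U|V), where P(U|V) = P(U,V) / P(V)
  (U=0,V=0): P(U|V) = (21/64)/(7/8) = 3/8;  -(21/64)·log₂(3/8) = 0.4643
  (U=0,V=1): P(U|V) = (3/64)/(1/8) = 3/8;  -(3/64)·log₂(3/8) = 0.0663
  (U=1,V=0): P(U|V) = (7/16)/(7/8) = 1/2;  -(7/16)·log₂(1/2) = 0.4375
  (U=1,V=1): P(U|V) = (1/16)/(1/8) = 1/2;  -(1/16)·log₂(1/2) = 0.0625
  (U=2,V=0): P(U|V) = (7/64)/(7/8) = 1/8;  -(7/64)·log₂(1/8) = 0.3281
  (U=2,V=1): P(U|V) = (1/64)/(1/8) = 1/8;  -(1/64)·log₂(1/8) = 0.0469
H(U|V) = 0.4643 + 0.0663 + 0.4375 + 0.0625 + 0.3281 + 0.0469
  = 1.4056 bits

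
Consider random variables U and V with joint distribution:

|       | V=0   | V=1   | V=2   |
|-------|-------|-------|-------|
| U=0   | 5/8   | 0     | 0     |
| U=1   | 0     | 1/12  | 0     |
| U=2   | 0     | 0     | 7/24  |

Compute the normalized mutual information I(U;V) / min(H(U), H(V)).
Marginal P(U) (row sums):
  P(U=0) = 5/8 + 0 + 0 = 5/8
  P(U=1) = 0 + 1/12 + 0 = 1/12
  P(U=2) = 0 + 0 + 7/24 = 7/24
Marginal P(V) (column sums):
  P(V=0) = 5/8 + 0 + 0 = 5/8
  P(V=1) = 0 + 1/12 + 0 = 1/12
  P(V=2) = 0 + 0 + 7/24 = 7/24

H(U) = -[(5/8)·log₂(5/8) + (1/12)·log₂(1/12) + (7/24)·log₂(7/24)]
  = 0.4238 + 0.2987 + 0.5185
  = 1.2410 bits
H(V) = -[(5/8)·log₂(5/8) + (1/12)·log₂(1/12) + (7/24)·log₂(7/24)]
  = 0.4238 + 0.2987 + 0.5185
  = 1.2410 bits
H(U,V) = -[(5/8)·log₂(5/8) + (1/12)·log₂(1/12) + (7/24)·log₂(7/24)]
  = 0.4238 + 0.2987 + 0.5185
  = 1.2410 bits

I(U;V) = H(U) + H(V) - H(U,V)
  = 1.2410 + 1.2410 - 1.2410
  = 1.2410 bits

min(H(U), H(V)) = min(1.2410, 1.2410) = 1.2410 bits
Normalized MI = 1.2410 / 1.2410 = 1.0000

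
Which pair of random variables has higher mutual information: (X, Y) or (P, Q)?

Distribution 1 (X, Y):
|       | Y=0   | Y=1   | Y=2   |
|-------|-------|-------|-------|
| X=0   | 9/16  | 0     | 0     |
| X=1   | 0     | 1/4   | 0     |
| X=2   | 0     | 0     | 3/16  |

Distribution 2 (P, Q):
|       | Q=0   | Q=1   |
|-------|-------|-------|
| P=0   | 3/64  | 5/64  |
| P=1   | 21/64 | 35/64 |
Distribution 1 (X, Y):
Marginal P(X) (row sums):
  P(X=0) = 9/16 + 0 + 0 = 9/16
  P(X=1) = 0 + 1/4 + 0 = 1/4
  P(X=2) = 0 + 0 + 3/16 = 3/16
Marginal P(Y) (column sums):
  P(Y=0) = 9/16 + 0 + 0 = 9/16
  P(Y=1) = 0 + 1/4 + 0 = 1/4
  P(Y=2) = 0 + 0 + 3/16 = 3/16

H(X) = -[(9/16)·log₂(9/16) + (1/4)·log₂(1/4) + (3/16)·log₂(3/16)]
  = 0.4669 + 0.5000 + 0.4528
  = 1.4197 bits
H(Y) = -[(9/16)·log₂(9/16) + (1/4)·log₂(1/4) + (3/16)·log₂(3/16)]
  = 0.4669 + 0.5000 + 0.4528
  = 1.4197 bits
H(X,Y) = -[(9/16)·log₂(9/16) + (1/4)·log₂(1/4) + (3/16)·log₂(3/16)]
  = 0.4669 + 0.5000 + 0.4528
  = 1.4197 bits

I(X;Y) = H(X) + H(Y) - H(X,Y)
  = 1.4197 + 1.4197 - 1.4197
  = 1.4197 bits

Distribution 2 (P, Q):
Marginal P(P) (row sums):
  P(P=0) = 3/64 + 5/64 = 1/8
  P(P=1) = 21/64 + 35/64 = 7/8
Marginal P(Q) (column sums):
  P(Q=0) = 3/64 + 21/64 = 3/8
  P(Q=1) = 5/64 + 35/64 = 5/8

H(P) = -[(1/8)·log₂(1/8) + (7/8)·log₂(7/8)]
  = 0.3750 + 0.1686
  = 0.5436 bits
H(Q) = -[(3/8)·log₂(3/8) + (5/8)·log₂(5/8)]
  = 0.5306 + 0.4238
  = 0.9544 bits
H(P,Q) = -[(3/64)·log₂(3/64) + (5/64)·log₂(5/64) + (21/64)·log₂(21/64) + (35/64)·log₂(35/64)]
  = 0.2070 + 0.2873 + 0.5275 + 0.4762
  = 1.4980 bits

I(P;Q) = H(P) + H(Q) - H(P,Q)
  = 0.5436 + 0.9544 - 1.4980
  = 0.0000 bits

I(X;Y) = 1.4197 bits > I(P;Q) = 0.0000 bits, so (X, Y) has the higher mutual information (stronger dependence).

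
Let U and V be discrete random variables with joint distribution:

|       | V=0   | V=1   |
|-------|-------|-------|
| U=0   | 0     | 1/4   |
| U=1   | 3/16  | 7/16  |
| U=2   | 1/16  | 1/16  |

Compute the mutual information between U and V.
Marginal P(U) (row sums):
  P(U=0) = 0 + 1/4 = 1/4
  P(U=1) = 3/16 + 7/16 = 5/8
  P(U=2) = 1/16 + 1/16 = 1/8
Marginal P(V) (column sums):
  P(V=0) = 0 + 3/16 + 1/16 = 1/4
  P(V=1) = 1/4 + 7/16 + 1/16 = 3/4

H(U) = -[(1/4)·log₂(1/4) + (5/8)·log₂(5/8) + (1/8)·log₂(1/8)]
  = 0.5000 + 0.4238 + 0.3750
  = 1.2988 bits
H(V) = -[(1/4)·log₂(1/4) + (3/4)·log₂(3/4)]
  = 0.5000 + 0.3113
  = 0.8113 bits
H(U,V) = -[(1/4)·log₂(1/4) + (3/16)·log₂(3/16) + (7/16)·log₂(7/16) + (1/16)·log₂(1/16) + (1/16)·log₂(1/16)]
  = 0.5000 + 0.4528 + 0.5218 + 0.2500 + 0.2500
  = 1.9746 bits

I(U;V) = H(U) + H(V) - H(U,V)
  = 1.2988 + 0.8113 - 1.9746
  = 0.1355 bits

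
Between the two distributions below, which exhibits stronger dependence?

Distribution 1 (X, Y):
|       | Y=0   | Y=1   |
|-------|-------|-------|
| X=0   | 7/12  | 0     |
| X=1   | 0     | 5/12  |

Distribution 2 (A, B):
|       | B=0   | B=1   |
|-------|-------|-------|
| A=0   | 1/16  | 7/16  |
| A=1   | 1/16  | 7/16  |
Distribution 1 (X, Y):
Marginal P(X) (row sums):
  P(X=0) = 7/12 + 0 = 7/12
  P(X=1) = 0 + 5/12 = 5/12
Marginal P(Y) (column sums):
  P(Y=0) = 7/12 + 0 = 7/12
  P(Y=1) = 0 + 5/12 = 5/12

H(X) = -[(7/12)·log₂(7/12) + (5/12)·log₂(5/12)]
  = 0.4536 + 0.5263
  = 0.9799 bits
H(Y) = -[(7/12)·log₂(7/12) + (5/12)·log₂(5/12)]
  = 0.4536 + 0.5263
  = 0.9799 bits
H(X,Y) = -[(7/12)·log₂(7/12) + (5/12)·log₂(5/12)]
  = 0.4536 + 0.5263
  = 0.9799 bits

I(X;Y) = H(X) + H(Y) - H(X,Y)
  = 0.9799 + 0.9799 - 0.9799
  = 0.9799 bits

Distribution 2 (A, B):
Marginal P(A) (row sums):
  P(A=0) = 1/16 + 7/16 = 1/2
  P(A=1) = 1/16 + 7/16 = 1/2
Marginal P(B) (column sums):
  P(B=0) = 1/16 + 1/16 = 1/8
  P(B=1) = 7/16 + 7/16 = 7/8

H(A) = -[(1/2)·log₂(1/2) + (1/2)·log₂(1/2)]
  = 0.5000 + 0.5000
  = 1.0000 bits
H(B) = -[(1/8)·log₂(1/8) + (7/8)·log₂(7/8)]
  = 0.3750 + 0.1686
  = 0.5436 bits
H(A,B) = -[(1/16)·log₂(1/16) + (7/16)·log₂(7/16) + (1/16)·log₂(1/16) + (7/16)·log₂(7/16)]
  = 0.2500 + 0.5218 + 0.2500 + 0.5218
  = 1.5436 bits

I(A;B) = H(A) + H(B) - H(A,B)
  = 1.0000 + 0.5436 - 1.5436
  = 0.0000 bits

I(X;Y) = 0.9799 bits > I(A;B) = 0.0000 bits, so (X, Y) has the higher mutual information (stronger dependence).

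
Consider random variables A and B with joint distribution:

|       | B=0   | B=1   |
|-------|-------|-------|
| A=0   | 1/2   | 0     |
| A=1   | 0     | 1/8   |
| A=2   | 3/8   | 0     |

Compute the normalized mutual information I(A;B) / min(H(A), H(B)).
Marginal P(A) (row sums):
  P(A=0) = 1/2 + 0 = 1/2
  P(A=1) = 0 + 1/8 = 1/8
  P(A=2) = 3/8 + 0 = 3/8
Marginal P(B) (column sums):
  P(B=0) = 1/2 + 0 + 3/8 = 7/8
  P(B=1) = 0 + 1/8 + 0 = 1/8

H(A) = -[(1/2)·log₂(1/2) + (1/8)·log₂(1/8) + (3/8)·log₂(3/8)]
  = 0.5000 + 0.3750 + 0.5306
  = 1.4056 bits
H(B) = -[(7/8)·log₂(7/8) + (1/8)·log₂(1/8)]
  = 0.1686 + 0.3750
  = 0.5436 bits
H(A,B) = -[(1/2)·log₂(1/2) + (1/8)·log₂(1/8) + (3/8)·log₂(3/8)]
  = 0.5000 + 0.3750 + 0.5306
  = 1.4056 bits

I(A;B) = H(A) + H(B) - H(A,B)
  = 1.4056 + 0.5436 - 1.4056
  = 0.5436 bits

min(H(A), H(B)) = min(1.4056, 0.5436) = 0.5436 bits
Normalized MI = 0.5436 / 0.5436 = 1.0000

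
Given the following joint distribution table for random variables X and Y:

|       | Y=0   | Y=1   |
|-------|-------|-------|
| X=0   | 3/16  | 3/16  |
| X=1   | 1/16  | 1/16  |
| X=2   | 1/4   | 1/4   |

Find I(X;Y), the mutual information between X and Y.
Marginal P(X) (row sums):
  P(X=0) = 3/16 + 3/16 = 3/8
  P(X=1) = 1/16 + 1/16 = 1/8
  P(X=2) = 1/4 + 1/4 = 1/2
Marginal P(Y) (column sums):
  P(Y=0) = 3/16 + 1/16 + 1/4 = 1/2
  P(Y=1) = 3/16 + 1/16 + 1/4 = 1/2

H(X) = -[(3/8)·log₂(3/8) + (1/8)·log₂(1/8) + (1/2)·log₂(1/2)]
  = 0.5306 + 0.3750 + 0.5000
  = 1.4056 bits
H(Y) = -[(1/2)·log₂(1/2) + (1/2)·log₂(1/2)]
  = 0.5000 + 0.5000
  = 1.0000 bits
H(X,Y) = -[(3/16)·log₂(3/16) + (3/16)·log₂(3/16) + (1/16)·log₂(1/16) + (1/16)·log₂(1/16) + (1/4)·log₂(1/4) + (1/4)·log₂(1/4)]
  = 0.4528 + 0.4528 + 0.2500 + 0.2500 + 0.5000 + 0.5000
  = 2.4056 bits

I(X;Y) = H(X) + H(Y) - H(X,Y)
  = 1.4056 + 1.0000 - 2.4056
  = 0.0000 bits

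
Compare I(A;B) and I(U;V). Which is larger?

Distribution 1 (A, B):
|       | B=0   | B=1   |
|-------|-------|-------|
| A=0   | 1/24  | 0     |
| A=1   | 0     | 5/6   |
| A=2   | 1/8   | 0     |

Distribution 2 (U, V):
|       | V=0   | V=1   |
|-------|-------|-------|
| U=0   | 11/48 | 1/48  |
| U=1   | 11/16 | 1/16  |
Distribution 1 (A, B):
Marginal P(A) (row sums):
  P(A=0) = 1/24 + 0 = 1/24
  P(A=1) = 0 + 5/6 = 5/6
  P(A=2) = 1/8 + 0 = 1/8
Marginal P(B) (column sums):
  P(B=0) = 1/24 + 0 + 1/8 = 1/6
  P(B=1) = 0 + 5/6 + 0 = 5/6

H(A) = -[(1/24)·log₂(1/24) + (5/6)·log₂(5/6) + (1/8)·log₂(1/8)]
  = 0.1910 + 0.2192 + 0.3750
  = 0.7852 bits
H(B) = -[(1/6)·log₂(1/6) + (5/6)·log₂(5/6)]
  = 0.4308 + 0.2192
  = 0.6500 bits
H(A,B) = -[(1/24)·log₂(1/24) + (5/6)·log₂(5/6) + (1/8)·log₂(1/8)]
  = 0.1910 + 0.2192 + 0.3750
  = 0.7852 bits

I(A;B) = H(A) + H(B) - H(A,B)
  = 0.7852 + 0.6500 - 0.7852
  = 0.6500 bits

Distribution 2 (U, V):
Marginal P(U) (row sums):
  P(U=0) = 11/48 + 1/48 = 1/4
  P(U=1) = 11/16 + 1/16 = 3/4
Marginal P(V) (column sums):
  P(V=0) = 11/48 + 11/16 = 11/12
  P(V=1) = 1/48 + 1/16 = 1/12

H(U) = -[(1/4)·log₂(1/4) + (3/4)·log₂(3/4)]
  = 0.5000 + 0.3113
  = 0.8113 bits
H(V) = -[(11/12)·log₂(11/12) + (1/12)·log₂(1/12)]
  = 0.1151 + 0.2987
  = 0.4138 bits
H(U,V) = -[(11/48)·log₂(11/48) + (1/48)·log₂(1/48) + (11/16)·log₂(11/16) + (1/16)·log₂(1/16)]
  = 0.4871 + 0.1164 + 0.3716 + 0.2500
  = 1.2251 bits

I(U;V) = H(U) + H(V) - H(U,V)
  = 0.8113 + 0.4138 - 1.2251
  = 0.0000 bits

I(A;B) = 0.6500 bits > I(U;V) = 0.0000 bits, so (A, B) has the higher mutual information (stronger dependence).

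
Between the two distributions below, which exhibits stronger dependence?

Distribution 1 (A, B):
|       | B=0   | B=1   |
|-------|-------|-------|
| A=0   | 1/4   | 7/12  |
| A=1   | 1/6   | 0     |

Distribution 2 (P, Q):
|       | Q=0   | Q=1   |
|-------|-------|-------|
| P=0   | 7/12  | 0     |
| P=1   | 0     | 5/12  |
Distribution 1 (A, B):
Marginal P(A) (row sums):
  P(A=0) = 1/4 + 7/12 = 5/6
  P(A=1) = 1/6 + 0 = 1/6
Marginal P(B) (column sums):
  P(B=0) = 1/4 + 1/6 = 5/12
  P(B=1) = 7/12 + 0 = 7/12

H(A) = -[(5/6)·log₂(5/6) + (1/6)·log₂(1/6)]
  = 0.2192 + 0.4308
  = 0.6500 bits
H(B) = -[(5/12)·log₂(5/12) + (7/12)·log₂(7/12)]
  = 0.5263 + 0.4536
  = 0.9799 bits
H(A,B) = -[(1/4)·log₂(1/4) + (7/12)·log₂(7/12) + (1/6)·log₂(1/6)]
  = 0.5000 + 0.4536 + 0.4308
  = 1.3844 bits

I(A;B) = H(A) + H(B) - H(A,B)
  = 0.6500 + 0.9799 - 1.3844
  = 0.2455 bits

Distribution 2 (P, Q):
Marginal P(P) (row sums):
  P(P=0) = 7/12 + 0 = 7/12
  P(P=1) = 0 + 5/12 = 5/12
Marginal P(Q) (column sums):
  P(Q=0) = 7/12 + 0 = 7/12
  P(Q=1) = 0 + 5/12 = 5/12

H(P) = -[(7/12)·log₂(7/12) + (5/12)·log₂(5/12)]
  = 0.4536 + 0.5263
  = 0.9799 bits
H(Q) = -[(7/12)·log₂(7/12) + (5/12)·log₂(5/12)]
  = 0.4536 + 0.5263
  = 0.9799 bits
H(P,Q) = -[(7/12)·log₂(7/12) + (5/12)·log₂(5/12)]
  = 0.4536 + 0.5263
  = 0.9799 bits

I(P;Q) = H(P) + H(Q) - H(P,Q)
  = 0.9799 + 0.9799 - 0.9799
  = 0.9799 bits

I(P;Q) = 0.9799 bits > I(A;B) = 0.2455 bits, so (P, Q) has the higher mutual information (stronger dependence).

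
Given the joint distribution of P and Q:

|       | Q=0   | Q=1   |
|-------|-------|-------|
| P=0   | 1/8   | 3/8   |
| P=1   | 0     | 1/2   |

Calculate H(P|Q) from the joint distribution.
Marginal P(Q) (column sums):
  P(Q=0) = 1/8 + 0 = 1/8
  P(Q=1) = 3/8 + 1/2 = 7/8

H(P|Q) = -Σ P(P,Q)·log₂ P(P|Q), where P(P|Q) = P(P,Q) / P(Q)
  (cells with P(P,Q) = 0 contribute 0)
  (P=0,Q=0): P(P|Q) = (1/8)/(1/8) = 1;  -(1/8)·log₂(1) = 0.0000
  (P=0,Q=1): P(P|Q) = (3/8)/(7/8) = 3/7;  -(3/8)·log₂(3/7) = 0.4584
  (P=1,Q=1): P(P|Q) = (1/2)/(7/8) = 4/7;  -(1/2)·log₂(4/7) = 0.4037
H(P|Q) = 0.0000 + 0.4584 + 0.4037
  = 0.8621 bits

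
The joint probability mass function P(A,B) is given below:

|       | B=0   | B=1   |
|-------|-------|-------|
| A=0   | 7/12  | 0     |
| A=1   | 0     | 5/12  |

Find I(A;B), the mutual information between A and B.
Marginal P(A) (row sums):
  P(A=0) = 7/12 + 0 = 7/12
  P(A=1) = 0 + 5/12 = 5/12
Marginal P(B) (column sums):
  P(B=0) = 7/12 + 0 = 7/12
  P(B=1) = 0 + 5/12 = 5/12

H(A) = -[(7/12)·log₂(7/12) + (5/12)·log₂(5/12)]
  = 0.4536 + 0.5263
  = 0.9799 bits
H(B) = -[(7/12)·log₂(7/12) + (5/12)·log₂(5/12)]
  = 0.4536 + 0.5263
  = 0.9799 bits
H(A,B) = -[(7/12)·log₂(7/12) + (5/12)·log₂(5/12)]
  = 0.4536 + 0.5263
  = 0.9799 bits

I(A;B) = H(A) + H(B) - H(A,B)
  = 0.9799 + 0.9799 - 0.9799
  = 0.9799 bits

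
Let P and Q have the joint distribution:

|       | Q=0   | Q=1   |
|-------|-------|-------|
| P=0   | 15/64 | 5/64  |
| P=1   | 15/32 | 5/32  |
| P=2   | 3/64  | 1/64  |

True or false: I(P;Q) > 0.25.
Marginal P(P) (row sums):
  P(P=0) = 15/64 + 5/64 = 5/16
  P(P=1) = 15/32 + 5/32 = 5/8
  P(P=2) = 3/64 + 1/64 = 1/16
Marginal P(Q) (column sums):
  P(Q=0) = 15/64 + 15/32 + 3/64 = 3/4
  P(Q=1) = 5/64 + 5/32 + 1/64 = 1/4

H(P) = -[(5/16)·log₂(5/16) + (5/8)·log₂(5/8) + (1/16)·log₂(1/16)]
  = 0.5244 + 0.4238 + 0.2500
  = 1.1982 bits
H(Q) = -[(3/4)·log₂(3/4) + (1/4)·log₂(1/4)]
  = 0.3113 + 0.5000
  = 0.8113 bits
H(P,Q) = -[(15/64)·log₂(15/64) + (5/64)·log₂(5/64) + (15/32)·log₂(15/32) + (5/32)·log₂(5/32) + (3/64)·log₂(3/64) + (1/64)·log₂(1/64)]
  = 0.4906 + 0.2873 + 0.5124 + 0.4184 + 0.2070 + 0.0938
  = 2.0095 bits

I(P;Q) = H(P) + H(Q) - H(P,Q)
  = 1.1982 + 0.8113 - 2.0095
  = 0.0000 bits

False. I(P;Q) = 0.0000 bits, which is ≤ 0.25 bits.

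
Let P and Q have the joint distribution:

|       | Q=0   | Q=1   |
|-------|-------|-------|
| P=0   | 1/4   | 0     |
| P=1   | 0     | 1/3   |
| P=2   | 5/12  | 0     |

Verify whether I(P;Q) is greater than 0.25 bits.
Marginal P(P) (row sums):
  P(P=0) = 1/4 + 0 = 1/4
  P(P=1) = 0 + 1/3 = 1/3
  P(P=2) = 5/12 + 0 = 5/12
Marginal P(Q) (column sums):
  P(Q=0) = 1/4 + 0 + 5/12 = 2/3
  P(Q=1) = 0 + 1/3 + 0 = 1/3

H(P) = -[(1/4)·log₂(1/4) + (1/3)·log₂(1/3) + (5/12)·log₂(5/12)]
  = 0.5000 + 0.5283 + 0.5263
  = 1.5546 bits
H(Q) = -[(2/3)·log₂(2/3) + (1/3)·log₂(1/3)]
  = 0.3900 + 0.5283
  = 0.9183 bits
H(P,Q) = -[(1/4)·log₂(1/4) + (1/3)·log₂(1/3) + (5/12)·log₂(5/12)]
  = 0.5000 + 0.5283 + 0.5263
  = 1.5546 bits

I(P;Q) = H(P) + H(Q) - H(P,Q)
  = 1.5546 + 0.9183 - 1.5546
  = 0.9183 bits

Yes. I(P;Q) = 0.9183 bits, which is > 0.25 bits.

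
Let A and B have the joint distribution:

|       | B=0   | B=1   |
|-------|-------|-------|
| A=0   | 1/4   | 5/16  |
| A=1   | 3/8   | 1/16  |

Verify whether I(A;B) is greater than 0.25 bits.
Marginal P(A) (row sums):
  P(A=0) = 1/4 + 5/16 = 9/16
  P(A=1) = 3/8 + 1/16 = 7/16
Marginal P(B) (column sums):
  P(B=0) = 1/4 + 3/8 = 5/8
  P(B=1) = 5/16 + 1/16 = 3/8

H(A) = -[(9/16)·log₂(9/16) + (7/16)·log₂(7/16)]
  = 0.4669 + 0.5218
  = 0.9887 bits
H(B) = -[(5/8)·log₂(5/8) + (3/8)·log₂(3/8)]
  = 0.4238 + 0.5306
  = 0.9544 bits
H(A,B) = -[(1/4)·log₂(1/4) + (5/16)·log₂(5/16) + (3/8)·log₂(3/8) + (1/16)·log₂(1/16)]
  = 0.5000 + 0.5244 + 0.5306 + 0.2500
  = 1.8050 bits

I(A;B) = H(A) + H(B) - H(A,B)
  = 0.9887 + 0.9544 - 1.8050
  = 0.1381 bits

No. I(A;B) = 0.1381 bits, which is ≤ 0.25 bits.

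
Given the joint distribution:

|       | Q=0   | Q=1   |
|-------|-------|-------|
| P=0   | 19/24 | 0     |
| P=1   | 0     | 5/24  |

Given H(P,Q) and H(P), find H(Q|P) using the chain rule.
From the chain rule: H(P,Q) = H(P) + H(Q|P)
Therefore: H(Q|P) = H(P,Q) - H(P)

H(P,Q) = -[(19/24)·log₂(19/24) + (5/24)·log₂(5/24)]
  = 0.2668 + 0.4715
  = 0.7383 bits
Marginal P(P) (row sums):
  P(P=0) = 19/24 + 0 = 19/24
  P(P=1) = 0 + 5/24 = 5/24
H(P) = -[(19/24)·log₂(19/24) + (5/24)·log₂(5/24)]
  = 0.2668 + 0.4715
  = 0.7383 bits

H(Q|P) = 0.7383 - 0.7383 = 0.0000 bits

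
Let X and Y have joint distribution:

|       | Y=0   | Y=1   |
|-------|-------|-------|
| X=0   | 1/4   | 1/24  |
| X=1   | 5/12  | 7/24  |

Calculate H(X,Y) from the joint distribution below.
H(X,Y) = -Σ P(X,Y) log₂ P(X,Y), summed over the non-zero cells:
H(X,Y) = -[(1/4)·log₂(1/4) + (1/24)·log₂(1/24) + (5/12)·log₂(5/12) + (7/24)·log₂(7/24)]
  = 0.5000 + 0.1910 + 0.5263 + 0.5185
  = 1.7358 bits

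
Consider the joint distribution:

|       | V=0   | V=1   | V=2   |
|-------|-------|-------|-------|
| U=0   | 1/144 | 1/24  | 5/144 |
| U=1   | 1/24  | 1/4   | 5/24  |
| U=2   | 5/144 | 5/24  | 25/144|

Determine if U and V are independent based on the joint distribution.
Marginal P(U) (row sums):
  P(U=0) = 1/144 + 1/24 + 5/144 = 1/12
  P(U=1) = 1/24 + 1/4 + 5/24 = 1/2
  P(U=2) = 5/144 + 5/24 + 25/144 = 5/12
Marginal P(V) (column sums):
  P(V=0) = 1/144 + 1/24 + 5/144 = 1/12
  P(V=1) = 1/24 + 1/4 + 5/24 = 1/2
  P(V=2) = 5/144 + 5/24 + 25/144 = 5/12

U and V are independent iff P(U=i,V=j) = P(U=i)·P(V=j) for every cell.
  P(U=0)·P(V=0) = 1/12 × 1/12 = 1/144 = P(U=0,V=0) ✓
  P(U=0)·P(V=1) = 1/12 × 1/2 = 1/24 = P(U=0,V=1) ✓
  P(U=0)·P(V=2) = 1/12 × 5/12 = 5/144 = P(U=0,V=2) ✓
  P(U=1)·P(V=0) = 1/2 × 1/12 = 1/24 = P(U=1,V=0) ✓
  P(U=1)·P(V=1) = 1/2 × 1/2 = 1/4 = P(U=1,V=1) ✓
  P(U=1)·P(V=2) = 1/2 × 5/12 = 5/24 = P(U=1,V=2) ✓
  P(U=2)·P(V=0) = 5/12 × 1/12 = 5/144 = P(U=2,V=0) ✓
  P(U=2)·P(V=1) = 5/12 × 1/2 = 5/24 = P(U=2,V=1) ✓
  P(U=2)·P(V=2) = 5/12 × 5/12 = 25/144 = P(U=2,V=2) ✓

Yes, U and V are independent: every cell factors, so I(U;V) = 0 bits.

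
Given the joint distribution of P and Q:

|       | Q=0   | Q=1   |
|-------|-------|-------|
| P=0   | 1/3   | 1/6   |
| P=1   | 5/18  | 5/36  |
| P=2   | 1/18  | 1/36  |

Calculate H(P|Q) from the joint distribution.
Marginal P(Q) (column sums):
  P(Q=0) = 1/3 + 5/18 + 1/18 = 2/3
  P(Q=1) = 1/6 + 5/36 + 1/36 = 1/3

H(P|Q) = -Σ P(P,Q)·log₂ P(P|Q), where P(P|Q) = P(P,Q) / P(Q)
  (P=0,Q=0): P(P|Q) = (1/3)/(2/3) = 1/2;  -(1/3)·log₂(1/2) = 0.3333
  (P=0,Q=1): P(P|Q) = (1/6)/(1/3) = 1/2;  -(1/6)·log₂(1/2) = 0.1667
  (P=1,Q=0): P(P|Q) = (5/18)/(2/3) = 5/12;  -(5/18)·log₂(5/12) = 0.3508
  (P=1,Q=1): P(P|Q) = (5/36)/(1/3) = 5/12;  -(5/36)·log₂(5/12) = 0.1754
  (P=2,Q=0): P(P|Q) = (1/18)/(2/3) = 1/12;  -(1/18)·log₂(1/12) = 0.1992
  (P=2,Q=1): P(P|Q) = (1/36)/(1/3) = 1/12;  -(1/36)·log₂(1/12) = 0.0996
H(P|Q) = 0.3333 + 0.1667 + 0.3508 + 0.1754 + 0.1992 + 0.0996
  = 1.3250 bits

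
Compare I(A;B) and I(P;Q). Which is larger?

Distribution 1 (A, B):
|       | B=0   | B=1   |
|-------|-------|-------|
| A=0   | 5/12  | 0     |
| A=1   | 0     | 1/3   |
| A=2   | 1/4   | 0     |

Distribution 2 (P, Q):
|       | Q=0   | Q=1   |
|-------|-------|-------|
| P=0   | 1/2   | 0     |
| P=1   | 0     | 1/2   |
Distribution 1 (A, B):
Marginal P(A) (row sums):
  P(A=0) = 5/12 + 0 = 5/12
  P(A=1) = 0 + 1/3 = 1/3
  P(A=2) = 1/4 + 0 = 1/4
Marginal P(B) (column sums):
  P(B=0) = 5/12 + 0 + 1/4 = 2/3
  P(B=1) = 0 + 1/3 + 0 = 1/3

H(A) = -[(5/12)·log₂(5/12) + (1/3)·log₂(1/3) + (1/4)·log₂(1/4)]
  = 0.5263 + 0.5283 + 0.5000
  = 1.5546 bits
H(B) = -[(2/3)·log₂(2/3) + (1/3)·log₂(1/3)]
  = 0.3900 + 0.5283
  = 0.9183 bits
H(A,B) = -[(5/12)·log₂(5/12) + (1/3)·log₂(1/3) + (1/4)·log₂(1/4)]
  = 0.5263 + 0.5283 + 0.5000
  = 1.5546 bits

I(A;B) = H(A) + H(B) - H(A,B)
  = 1.5546 + 0.9183 - 1.5546
  = 0.9183 bits

Distribution 2 (P, Q):
Marginal P(P) (row sums):
  P(P=0) = 1/2 + 0 = 1/2
  P(P=1) = 0 + 1/2 = 1/2
Marginal P(Q) (column sums):
  P(Q=0) = 1/2 + 0 = 1/2
  P(Q=1) = 0 + 1/2 = 1/2

H(P) = -[(1/2)·log₂(1/2) + (1/2)·log₂(1/2)]
  = 0.5000 + 0.5000
  = 1.0000 bits
H(Q) = -[(1/2)·log₂(1/2) + (1/2)·log₂(1/2)]
  = 0.5000 + 0.5000
  = 1.0000 bits
H(P,Q) = -[(1/2)·log₂(1/2) + (1/2)·log₂(1/2)]
  = 0.5000 + 0.5000
  = 1.0000 bits

I(P;Q) = H(P) + H(Q) - H(P,Q)
  = 1.0000 + 1.0000 - 1.0000
  = 1.0000 bits

I(P;Q) = 1.0000 bits > I(A;B) = 0.9183 bits, so (P, Q) has the higher mutual information (stronger dependence).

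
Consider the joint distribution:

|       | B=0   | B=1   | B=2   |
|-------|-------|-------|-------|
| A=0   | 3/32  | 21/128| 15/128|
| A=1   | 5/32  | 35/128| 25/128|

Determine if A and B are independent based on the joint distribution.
Marginal P(A) (row sums):
  P(A=0) = 3/32 + 21/128 + 15/128 = 3/8
  P(A=1) = 5/32 + 35/128 + 25/128 = 5/8
Marginal P(B) (column sums):
  P(B=0) = 3/32 + 5/32 = 1/4
  P(B=1) = 21/128 + 35/128 = 7/16
  P(B=2) = 15/128 + 25/128 = 5/16

A and B are independent iff P(A=i,B=j) = P(A=i)·P(B=j) for every cell.
  P(A=0)·P(B=0) = 3/8 × 1/4 = 3/32 = P(A=0,B=0) ✓
  P(A=0)·P(B=1) = 3/8 × 7/16 = 21/128 = P(A=0,B=1) ✓
  P(A=0)·P(B=2) = 3/8 × 5/16 = 15/128 = P(A=0,B=2) ✓
  P(A=1)·P(B=0) = 5/8 × 1/4 = 5/32 = P(A=1,B=0) ✓
  P(A=1)·P(B=1) = 5/8 × 7/16 = 35/128 = P(A=1,B=1) ✓
  P(A=1)·P(B=2) = 5/8 × 5/16 = 25/128 = P(A=1,B=2) ✓

Yes, A and B are independent: every cell factors, so I(A;B) = 0 bits.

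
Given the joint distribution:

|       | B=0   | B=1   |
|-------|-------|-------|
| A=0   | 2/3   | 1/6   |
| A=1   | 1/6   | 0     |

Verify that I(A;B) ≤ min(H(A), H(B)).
Marginal P(A) (row sums):
  P(A=0) = 2/3 + 1/6 = 5/6
  P(A=1) = 1/6 + 0 = 1/6
Marginal P(B) (column sums):
  P(B=0) = 2/3 + 1/6 = 5/6
  P(B=1) = 1/6 + 0 = 1/6

H(A) = -[(5/6)·log₂(5/6) + (1/6)·log₂(1/6)]
  = 0.2192 + 0.4308
  = 0.6500 bits
H(B) = -[(5/6)·log₂(5/6) + (1/6)·log₂(1/6)]
  = 0.2192 + 0.4308
  = 0.6500 bits
H(A,B) = -[(2/3)·log₂(2/3) + (1/6)·log₂(1/6) + (1/6)·log₂(1/6)]
  = 0.3900 + 0.4308 + 0.4308
  = 1.2516 bits

I(A;B) = H(A) + H(B) - H(A,B)
  = 0.6500 + 0.6500 - 1.2516
  = 0.0484 bits

min(H(A), H(B)) = min(0.6500, 0.6500) = 0.6500 bits
Since 0.0484 ≤ 0.6500, the bound is satisfied ✓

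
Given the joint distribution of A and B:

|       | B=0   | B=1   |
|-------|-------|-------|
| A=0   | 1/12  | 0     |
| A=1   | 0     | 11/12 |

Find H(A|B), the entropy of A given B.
Marginal P(B) (column sums):
  P(B=0) = 1/12 + 0 = 1/12
  P(B=1) = 0 + 11/12 = 11/12

H(A|B) = -Σ P(A,B)·log₂ P(A|B), where P(A|B) = P(A,B) / P(B)
  (cells with P(A,B) = 0 contribute 0)
  (A=0,B=0): P(A|B) = (1/12)/(1/12) = 1;  -(1/12)·log₂(1) = 0.0000
  (A=1,B=1): P(A|B) = (11/12)/(11/12) = 1;  -(11/12)·log₂(1) = 0.0000
H(A|B) = 0.0000 + 0.0000
  = 0.0000 bits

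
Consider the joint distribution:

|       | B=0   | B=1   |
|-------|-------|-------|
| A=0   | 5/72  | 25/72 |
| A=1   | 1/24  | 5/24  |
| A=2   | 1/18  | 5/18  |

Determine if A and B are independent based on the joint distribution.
Marginal P(A) (row sums):
  P(A=0) = 5/72 + 25/72 = 5/12
  P(A=1) = 1/24 + 5/24 = 1/4
  P(A=2) = 1/18 + 5/18 = 1/3
Marginal P(B) (column sums):
  P(B=0) = 5/72 + 1/24 + 1/18 = 1/6
  P(B=1) = 25/72 + 5/24 + 5/18 = 5/6

A and B are independent iff P(A=i,B=j) = P(A=i)·P(B=j) for every cell.
  P(A=0)·P(B=0) = 5/12 × 1/6 = 5/72 = P(A=0,B=0) ✓
  P(A=0)·P(B=1) = 5/12 × 5/6 = 25/72 = P(A=0,B=1) ✓
  P(A=1)·P(B=0) = 1/4 × 1/6 = 1/24 = P(A=1,B=0) ✓
  P(A=1)·P(B=1) = 1/4 × 5/6 = 5/24 = P(A=1,B=1) ✓
  P(A=2)·P(B=0) = 1/3 × 1/6 = 1/18 = P(A=2,B=0) ✓
  P(A=2)·P(B=1) = 1/3 × 5/6 = 5/18 = P(A=2,B=1) ✓

Yes, A and B are independent: every cell factors, so I(A;B) = 0 bits.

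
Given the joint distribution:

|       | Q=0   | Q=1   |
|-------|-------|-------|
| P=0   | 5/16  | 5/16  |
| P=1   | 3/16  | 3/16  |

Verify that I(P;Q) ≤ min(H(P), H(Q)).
Marginal P(P) (row sums):
  P(P=0) = 5/16 + 5/16 = 5/8
  P(P=1) = 3/16 + 3/16 = 3/8
Marginal P(Q) (column sums):
  P(Q=0) = 5/16 + 3/16 = 1/2
  P(Q=1) = 5/16 + 3/16 = 1/2

H(P) = -[(5/8)·log₂(5/8) + (3/8)·log₂(3/8)]
  = 0.4238 + 0.5306
  = 0.9544 bits
H(Q) = -[(1/2)·log₂(1/2) + (1/2)·log₂(1/2)]
  = 0.5000 + 0.5000
  = 1.0000 bits
H(P,Q) = -[(5/16)·log₂(5/16) + (5/16)·log₂(5/16) + (3/16)·log₂(3/16) + (3/16)·log₂(3/16)]
  = 0.5244 + 0.5244 + 0.4528 + 0.4528
  = 1.9544 bits

I(P;Q) = H(P) + H(Q) - H(P,Q)
  = 0.9544 + 1.0000 - 1.9544
  = 0.0000 bits

min(H(P), H(Q)) = min(0.9544, 1.0000) = 0.9544 bits
Since 0.0000 ≤ 0.9544, the bound is satisfied ✓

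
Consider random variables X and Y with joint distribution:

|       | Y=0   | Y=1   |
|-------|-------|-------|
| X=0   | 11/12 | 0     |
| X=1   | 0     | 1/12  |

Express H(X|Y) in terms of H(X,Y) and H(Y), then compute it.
H(X|Y) = H(X,Y) - H(Y)

Marginal P(Y) (column sums):
  P(Y=0) = 11/12 + 0 = 11/12
  P(Y=1) = 0 + 1/12 = 1/12

H(X,Y) = -[(11/12)·log₂(11/12) + (1/12)·log₂(1/12)]
  = 0.1151 + 0.2987
  = 0.4138 bits
H(Y) = -[(11/12)·log₂(11/12) + (1/12)·log₂(1/12)]
  = 0.1151 + 0.2987
  = 0.4138 bits

H(X|Y) = 0.4138 - 0.4138 = 0.0000 bits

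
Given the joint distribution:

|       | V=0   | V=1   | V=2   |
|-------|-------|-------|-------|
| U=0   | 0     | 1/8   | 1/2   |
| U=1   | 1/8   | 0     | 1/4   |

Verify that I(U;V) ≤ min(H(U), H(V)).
Marginal P(U) (row sums):
  P(U=0) = 0 + 1/8 + 1/2 = 5/8
  P(U=1) = 1/8 + 0 + 1/4 = 3/8
Marginal P(V) (column sums):
  P(V=0) = 0 + 1/8 = 1/8
  P(V=1) = 1/8 + 0 = 1/8
  P(V=2) = 1/2 + 1/4 = 3/4

H(U) = -[(5/8)·log₂(5/8) + (3/8)·log₂(3/8)]
  = 0.4238 + 0.5306
  = 0.9544 bits
H(V) = -[(1/8)·log₂(1/8) + (1/8)·log₂(1/8) + (3/4)·log₂(3/4)]
  = 0.3750 + 0.3750 + 0.3113
  = 1.0613 bits
H(U,V) = -[(1/8)·log₂(1/8) + (1/2)·log₂(1/2) + (1/8)·log₂(1/8) + (1/4)·log₂(1/4)]
  = 0.3750 + 0.5000 + 0.3750 + 0.5000
  = 1.7500 bits

I(U;V) = H(U) + H(V) - H(U,V)
  = 0.9544 + 1.0613 - 1.7500
  = 0.2657 bits

min(H(U), H(V)) = min(0.9544, 1.0613) = 0.9544 bits
Since 0.2657 ≤ 0.9544, the bound is satisfied ✓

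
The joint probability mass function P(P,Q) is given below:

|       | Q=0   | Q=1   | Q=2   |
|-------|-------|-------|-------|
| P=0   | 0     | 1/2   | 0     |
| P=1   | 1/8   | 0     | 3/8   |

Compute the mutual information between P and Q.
Marginal P(P) (row sums):
  P(P=0) = 0 + 1/2 + 0 = 1/2
  P(P=1) = 1/8 + 0 + 3/8 = 1/2
Marginal P(Q) (column sums):
  P(Q=0) = 0 + 1/8 = 1/8
  P(Q=1) = 1/2 + 0 = 1/2
  P(Q=2) = 0 + 3/8 = 3/8

H(P) = -[(1/2)·log₂(1/2) + (1/2)·log₂(1/2)]
  = 0.5000 + 0.5000
  = 1.0000 bits
H(Q) = -[(1/8)·log₂(1/8) + (1/2)·log₂(1/2) + (3/8)·log₂(3/8)]
  = 0.3750 + 0.5000 + 0.5306
  = 1.4056 bits
H(P,Q) = -[(1/2)·log₂(1/2) + (1/8)·log₂(1/8) + (3/8)·log₂(3/8)]
  = 0.5000 + 0.3750 + 0.5306
  = 1.4056 bits

I(P;Q) = H(P) + H(Q) - H(P,Q)
  = 1.0000 + 1.4056 - 1.4056
  = 1.0000 bits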